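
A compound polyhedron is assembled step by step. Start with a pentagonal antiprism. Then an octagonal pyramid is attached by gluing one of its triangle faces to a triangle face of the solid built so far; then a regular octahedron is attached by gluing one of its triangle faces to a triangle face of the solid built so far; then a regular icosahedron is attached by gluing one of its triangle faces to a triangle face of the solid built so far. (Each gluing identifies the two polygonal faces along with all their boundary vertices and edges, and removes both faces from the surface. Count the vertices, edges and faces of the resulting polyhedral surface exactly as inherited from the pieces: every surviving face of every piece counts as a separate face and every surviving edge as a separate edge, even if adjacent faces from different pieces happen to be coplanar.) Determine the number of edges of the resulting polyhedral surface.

A pentagonal antiprism: V=10, E=20, F=12.
Attach an octagonal pyramid (V=9, E=16, F=9) along a 3-gon: merge 3 vertices and 3 edges, delete both glued faces → V=16, E=33, F=19.
Attach a regular octahedron (V=6, E=12, F=8) along a 3-gon: merge 3 vertices and 3 edges, delete both glued faces → V=19, E=42, F=25.
Attach a regular icosahedron (V=12, E=30, F=20) along a 3-gon: merge 3 vertices and 3 edges, delete both glued faces → V=28, E=69, F=43.
Check: V − E + F = 28 − 69 + 43 = 2.

69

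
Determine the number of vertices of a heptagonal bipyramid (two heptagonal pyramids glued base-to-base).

A bipyramid over an n-gon has 2n triangular faces and n + 2 vertices: V = 7 + 2 = 9, E = 3·7 = 21, F = 2·7 = 14.

9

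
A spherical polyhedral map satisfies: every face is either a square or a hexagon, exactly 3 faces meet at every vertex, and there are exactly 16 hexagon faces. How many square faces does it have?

Let x be the number of squares; then F = 16 + x.
Edge–face incidences: 2E = 6·16 + 4·x = 96 + 4x.
Every vertex has degree 3, so 3V = 2E.
Euler: V − E + F = 2 ⇒ (2E)/3 − E + (16 + x) = 2.
Multiply by 6: 2·(2E) − 3·(2E) + 6·(16 + x) = 12, i.e. 96 + 6x − (96 + 4x) = 12.
Collecting terms: 2x = 12, so x = 6.
Then 2E = 96 + 4·6 = 120, so E = 60, V = 2E/3 = 40, F = 16 + 6 = 22.

6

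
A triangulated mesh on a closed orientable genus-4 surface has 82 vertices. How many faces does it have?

176

χ = 2 − 2·4 = -6, and every face is a triangle so 3F = 2E.
V − E + F = -6 with E = 3F/2 gives 82 − (3/2 − 1)·F = -6, so F = 176 and E = 264.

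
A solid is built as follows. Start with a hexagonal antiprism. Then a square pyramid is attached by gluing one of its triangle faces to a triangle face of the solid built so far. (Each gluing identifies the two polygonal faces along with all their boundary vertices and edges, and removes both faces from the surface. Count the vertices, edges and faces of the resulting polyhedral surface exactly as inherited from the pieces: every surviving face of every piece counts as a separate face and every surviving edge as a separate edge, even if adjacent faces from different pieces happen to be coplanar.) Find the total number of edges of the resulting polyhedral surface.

A hexagonal antiprism: V=12, E=24, F=14.
Attach a square pyramid (V=5, E=8, F=5) along a 3-gon: merge 3 vertices and 3 edges, delete both glued faces → V=14, E=29, F=17.
Check: V − E + F = 14 − 29 + 17 = 2.

29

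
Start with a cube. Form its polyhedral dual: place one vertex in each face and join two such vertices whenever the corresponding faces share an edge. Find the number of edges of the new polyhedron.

The base solid has V = 8, E = 12, F = 6.
The dual swaps V and F and preserves E: V′ = F = 6, E′ = E = 12, F′ = V = 8.

12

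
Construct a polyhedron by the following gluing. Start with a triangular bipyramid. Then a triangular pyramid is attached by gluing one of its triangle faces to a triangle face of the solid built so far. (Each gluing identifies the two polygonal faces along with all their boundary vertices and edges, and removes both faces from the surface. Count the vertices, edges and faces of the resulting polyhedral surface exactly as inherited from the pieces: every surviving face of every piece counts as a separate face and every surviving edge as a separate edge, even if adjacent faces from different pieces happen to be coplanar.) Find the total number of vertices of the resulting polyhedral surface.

6

A triangular bipyramid: V=5, E=9, F=6.
Attach a triangular pyramid (V=4, E=6, F=4) along a 3-gon: merge 3 vertices and 3 edges, delete both glued faces → V=6, E=12, F=8.
Check: V − E + F = 6 − 12 + 8 = 2.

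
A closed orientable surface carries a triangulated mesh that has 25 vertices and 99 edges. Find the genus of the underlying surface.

Every face is a triangle and each edge borders two faces, so 3F = 2·99, giving F = 66.
χ = V − E + F = 25 − 99 + 66 = -8.
For a closed orientable surface χ = 2 − 2g, so g = (2 − (-8))/2 = 5.

5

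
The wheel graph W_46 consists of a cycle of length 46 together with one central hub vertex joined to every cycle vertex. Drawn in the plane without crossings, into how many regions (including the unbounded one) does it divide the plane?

W_46 has V = 46 + 1 = 47 vertices and E = 2·46 = 92 edges.
By Euler's formula F = 2 − V + E = 2 − 47 + 92 = 47.

47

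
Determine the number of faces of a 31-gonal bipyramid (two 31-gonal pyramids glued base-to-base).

62

A bipyramid over an n-gon has 2n triangular faces and n + 2 vertices: V = 31 + 2 = 33, E = 3·31 = 93, F = 2·31 = 62.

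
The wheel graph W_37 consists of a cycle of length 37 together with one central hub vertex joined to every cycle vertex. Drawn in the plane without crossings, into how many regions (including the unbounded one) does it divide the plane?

W_37 has V = 37 + 1 = 38 vertices and E = 2·37 = 74 edges.
By Euler's formula F = 2 − V + E = 2 − 38 + 74 = 38.

38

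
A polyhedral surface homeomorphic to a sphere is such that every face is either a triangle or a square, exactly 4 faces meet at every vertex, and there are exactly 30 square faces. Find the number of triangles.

8

Let x be the number of triangles; then F = 30 + x.
Edge–face incidences: 2E = 4·30 + 3·x = 120 + 3x.
Every vertex has degree 4, so 4V = 2E.
Euler: V − E + F = 2 ⇒ (2E)/4 − E + (30 + x) = 2.
Multiply by 8: 2·(2E) − 4·(2E) + 8·(30 + x) = 16, i.e. 240 + 8x − 2·(120 + 3x) = 16.
Collecting terms: 2x = 16, so x = 8.
Then 2E = 120 + 3·8 = 144, so E = 72, V = 2E/4 = 36, F = 30 + 8 = 38.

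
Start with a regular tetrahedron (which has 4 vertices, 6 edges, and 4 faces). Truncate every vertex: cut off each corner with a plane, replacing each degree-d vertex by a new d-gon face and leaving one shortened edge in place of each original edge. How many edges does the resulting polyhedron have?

18

Truncation replaces each original edge-end by a new vertex, so V′ = 2E = 12.
Each original edge survives, and each old vertex of degree d contributes d new edges; summing degrees gives Σd = 2E, so E′ = E + 2E = 3E = 18.
Each original face survives and each original vertex becomes one new face: F′ = F + V = 8.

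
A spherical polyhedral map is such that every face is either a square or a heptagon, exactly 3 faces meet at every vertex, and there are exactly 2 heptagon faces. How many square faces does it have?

7

Let x be the number of squares; then F = 2 + x.
Edge–face incidences: 2E = 7·2 + 4·x = 14 + 4x.
Every vertex has degree 3, so 3V = 2E.
Euler: V − E + F = 2 ⇒ (2E)/3 − E + (2 + x) = 2.
Multiply by 6: 2·(2E) − 3·(2E) + 6·(2 + x) = 12, i.e. 12 + 6x − (14 + 4x) = 12.
Collecting terms: 2x − 2 = 12, so 2x = 14, so x = 7.
Then 2E = 14 + 4·7 = 42, so E = 21, V = 2E/3 = 14, F = 2 + 7 = 9.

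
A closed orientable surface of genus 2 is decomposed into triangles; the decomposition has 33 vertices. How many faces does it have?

70

χ = 2 − 2·2 = -2, and every face is a triangle so 3F = 2E.
V − E + F = -2 with E = 3F/2 gives 33 − (3/2 − 1)·F = -2, so F = 70 and E = 105.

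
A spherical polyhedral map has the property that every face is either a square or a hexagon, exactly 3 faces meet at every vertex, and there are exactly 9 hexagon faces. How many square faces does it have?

Let x be the number of squares; then F = 9 + x.
Edge–face incidences: 2E = 6·9 + 4·x = 54 + 4x.
Every vertex has degree 3, so 3V = 2E.
Euler: V − E + F = 2 ⇒ (2E)/3 − E + (9 + x) = 2.
Multiply by 6: 2·(2E) − 3·(2E) + 6·(9 + x) = 12, i.e. 54 + 6x − (54 + 4x) = 12.
Collecting terms: 2x = 12, so x = 6.
Then 2E = 54 + 4·6 = 78, so E = 39, V = 2E/3 = 26, F = 9 + 6 = 15.

6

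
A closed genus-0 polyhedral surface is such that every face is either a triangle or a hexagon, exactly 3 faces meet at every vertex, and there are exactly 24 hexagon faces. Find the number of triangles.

Let x be the number of triangles; then F = 24 + x.
Edge–face incidences: 2E = 6·24 + 3·x = 144 + 3x.
Every vertex has degree 3, so 3V = 2E.
Euler: V − E + F = 2 ⇒ (2E)/3 − E + (24 + x) = 2.
Multiply by 6: 2·(2E) − 3·(2E) + 6·(24 + x) = 12, i.e. 144 + 6x − (144 + 3x) = 12.
Collecting terms: 3x = 12, so x = 4.
Then 2E = 144 + 3·4 = 156, so E = 78, V = 2E/3 = 52, F = 24 + 4 = 28.

4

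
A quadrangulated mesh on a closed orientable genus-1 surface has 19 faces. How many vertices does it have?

19

χ = 2 − 2·1 = 0, and every face is a square so 4F = 2E.
E = 4·19/2 = 38. Then V = 0 + E − F = 0 + 38 − 19 = 19.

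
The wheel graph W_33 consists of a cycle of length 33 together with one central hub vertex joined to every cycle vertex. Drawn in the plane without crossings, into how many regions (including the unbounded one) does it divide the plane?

34

W_33 has V = 33 + 1 = 34 vertices and E = 2·33 = 66 edges.
By Euler's formula F = 2 − V + E = 2 − 34 + 66 = 34.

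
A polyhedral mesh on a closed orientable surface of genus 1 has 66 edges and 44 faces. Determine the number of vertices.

For a closed orientable surface of genus 1, χ = 2 − 2·1 = 0.
V = 0 + E − F = 0 + 66 − 44 = 22.

22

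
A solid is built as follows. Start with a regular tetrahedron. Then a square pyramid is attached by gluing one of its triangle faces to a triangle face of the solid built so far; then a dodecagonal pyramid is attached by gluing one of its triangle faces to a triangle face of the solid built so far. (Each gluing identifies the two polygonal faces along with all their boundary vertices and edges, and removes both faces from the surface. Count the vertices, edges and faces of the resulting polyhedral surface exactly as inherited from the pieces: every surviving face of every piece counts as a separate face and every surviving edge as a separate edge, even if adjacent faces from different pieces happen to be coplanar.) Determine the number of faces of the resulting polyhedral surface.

18

A regular tetrahedron: V=4, E=6, F=4.
Attach a square pyramid (V=5, E=8, F=5) along a 3-gon: merge 3 vertices and 3 edges, delete both glued faces → V=6, E=11, F=7.
Attach a dodecagonal pyramid (V=13, E=24, F=13) along a 3-gon: merge 3 vertices and 3 edges, delete both glued faces → V=16, E=32, F=18.
Check: V − E + F = 16 − 32 + 18 = 2.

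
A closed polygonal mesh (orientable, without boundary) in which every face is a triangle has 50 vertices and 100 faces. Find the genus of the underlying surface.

1

Every face is a triangle, so 2E = 3·100 = 300, giving E = 150.
χ = V − E + F = 50 − 150 + 100 = 0.
For a closed orientable surface χ = 2 − 2g, so g = (2 − (0))/2 = 1.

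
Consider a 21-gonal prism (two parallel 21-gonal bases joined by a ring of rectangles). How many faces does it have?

A prism on an n-gon has two n-gon bases and n rectangular sides: V = 2·21 = 42, E = 3·21 = 63, F = 21 + 2 = 23.
Check: V − E + F = 42 − 63 + 23 = 2.

23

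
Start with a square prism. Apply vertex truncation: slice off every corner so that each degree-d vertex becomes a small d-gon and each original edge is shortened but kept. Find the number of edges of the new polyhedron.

The base solid has V = 8, E = 12, F = 6.
Truncation replaces each original edge-end by a new vertex, so V′ = 2E = 24.
Each original edge survives, and each old vertex of degree d contributes d new edges; summing degrees gives Σd = 2E, so E′ = E + 2E = 3E = 36.
Each original face survives and each original vertex becomes one new face: F′ = F + V = 14.

36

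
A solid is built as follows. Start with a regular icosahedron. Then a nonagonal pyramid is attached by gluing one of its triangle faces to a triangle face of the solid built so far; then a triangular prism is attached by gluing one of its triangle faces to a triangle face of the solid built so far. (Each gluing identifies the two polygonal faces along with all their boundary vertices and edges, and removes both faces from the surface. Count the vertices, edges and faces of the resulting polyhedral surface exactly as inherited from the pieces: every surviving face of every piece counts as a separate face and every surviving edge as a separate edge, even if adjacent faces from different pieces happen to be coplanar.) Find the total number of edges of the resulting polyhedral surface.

A regular icosahedron: V=12, E=30, F=20.
Attach a nonagonal pyramid (V=10, E=18, F=10) along a 3-gon: merge 3 vertices and 3 edges, delete both glued faces → V=19, E=45, F=28.
Attach a triangular prism (V=6, E=9, F=5) along a 3-gon: merge 3 vertices and 3 edges, delete both glued faces → V=22, E=51, F=31.
Check: V − E + F = 22 − 51 + 31 = 2.

51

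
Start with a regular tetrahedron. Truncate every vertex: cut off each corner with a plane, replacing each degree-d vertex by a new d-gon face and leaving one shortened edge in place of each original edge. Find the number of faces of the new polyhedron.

8

The base solid has V = 4, E = 6, F = 4.
Truncation replaces each original edge-end by a new vertex, so V′ = 2E = 12.
Each original edge survives, and each old vertex of degree d contributes d new edges; summing degrees gives Σd = 2E, so E′ = E + 2E = 3E = 18.
Each original face survives and each original vertex becomes one new face: F′ = F + V = 8.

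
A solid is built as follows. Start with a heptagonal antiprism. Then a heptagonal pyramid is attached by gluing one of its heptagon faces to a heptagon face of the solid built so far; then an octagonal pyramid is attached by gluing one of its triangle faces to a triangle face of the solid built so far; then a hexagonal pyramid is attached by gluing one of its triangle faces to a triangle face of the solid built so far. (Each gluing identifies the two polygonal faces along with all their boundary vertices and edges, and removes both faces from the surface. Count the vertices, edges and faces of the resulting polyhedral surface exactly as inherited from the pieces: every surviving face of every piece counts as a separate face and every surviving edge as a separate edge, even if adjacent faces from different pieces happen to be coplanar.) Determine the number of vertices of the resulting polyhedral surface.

25

A heptagonal antiprism: V=14, E=28, F=16.
Attach a heptagonal pyramid (V=8, E=14, F=8) along a 7-gon: merge 7 vertices and 7 edges, delete both glued faces → V=15, E=35, F=22.
Attach an octagonal pyramid (V=9, E=16, F=9) along a 3-gon: merge 3 vertices and 3 edges, delete both glued faces → V=21, E=48, F=29.
Attach a hexagonal pyramid (V=7, E=12, F=7) along a 3-gon: merge 3 vertices and 3 edges, delete both glued faces → V=25, E=57, F=34.
Check: V − E + F = 25 − 57 + 34 = 2.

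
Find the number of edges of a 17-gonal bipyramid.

51

A bipyramid over an n-gon has 2n triangular faces and n + 2 vertices: V = 17 + 2 = 19, E = 3·17 = 51, F = 2·17 = 34.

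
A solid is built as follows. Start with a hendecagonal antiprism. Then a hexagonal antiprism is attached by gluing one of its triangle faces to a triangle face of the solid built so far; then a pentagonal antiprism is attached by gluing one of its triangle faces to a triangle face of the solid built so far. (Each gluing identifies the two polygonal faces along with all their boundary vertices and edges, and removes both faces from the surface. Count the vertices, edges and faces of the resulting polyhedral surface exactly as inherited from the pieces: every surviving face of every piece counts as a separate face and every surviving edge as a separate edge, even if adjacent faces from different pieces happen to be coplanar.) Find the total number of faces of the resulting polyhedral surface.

46

A hendecagonal antiprism: V=22, E=44, F=24.
Attach a hexagonal antiprism (V=12, E=24, F=14) along a 3-gon: merge 3 vertices and 3 edges, delete both glued faces → V=31, E=65, F=36.
Attach a pentagonal antiprism (V=10, E=20, F=12) along a 3-gon: merge 3 vertices and 3 edges, delete both glued faces → V=38, E=82, F=46.
Check: V − E + F = 38 − 82 + 46 = 2.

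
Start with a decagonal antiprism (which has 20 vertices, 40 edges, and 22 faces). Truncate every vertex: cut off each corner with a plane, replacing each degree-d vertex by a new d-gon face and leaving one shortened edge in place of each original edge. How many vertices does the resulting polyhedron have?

80

Truncation replaces each original edge-end by a new vertex, so V′ = 2E = 80.
Each original edge survives, and each old vertex of degree d contributes d new edges; summing degrees gives Σd = 2E, so E′ = E + 2E = 3E = 120.
Each original face survives and each original vertex becomes one new face: F′ = F + V = 42.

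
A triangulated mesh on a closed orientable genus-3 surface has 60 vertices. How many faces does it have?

128

χ = 2 − 2·3 = -4, and every face is a triangle so 3F = 2E.
V − E + F = -4 with E = 3F/2 gives 60 − (3/2 − 1)·F = -4, so F = 128 and E = 192.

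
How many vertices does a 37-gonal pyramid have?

38

A pyramid on an n-gon base has one n-gon and n triangles: V = 37 + 1 = 38, E = 2·37 = 74, F = 37 + 1 = 38.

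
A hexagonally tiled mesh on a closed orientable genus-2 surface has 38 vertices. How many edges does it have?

60

χ = 2 − 2·2 = -2, and every face is a hexagon so 6F = 2E.
V − E + F = -2 with E = 6F/2 gives 38 − (6/2 − 1)·F = -2, so F = 20 and E = 60.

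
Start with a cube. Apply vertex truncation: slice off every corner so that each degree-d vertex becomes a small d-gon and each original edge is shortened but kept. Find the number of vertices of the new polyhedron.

24

The base solid has V = 8, E = 12, F = 6.
Truncation replaces each original edge-end by a new vertex, so V′ = 2E = 24.
Each original edge survives, and each old vertex of degree d contributes d new edges; summing degrees gives Σd = 2E, so E′ = E + 2E = 3E = 36.
Each original face survives and each original vertex becomes one new face: F′ = F + V = 14.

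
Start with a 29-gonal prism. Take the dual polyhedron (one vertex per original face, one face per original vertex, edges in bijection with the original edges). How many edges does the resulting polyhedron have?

The base solid has V = 58, E = 87, F = 31.
The dual swaps V and F and preserves E: V′ = F = 31, E′ = E = 87, F′ = V = 58.

87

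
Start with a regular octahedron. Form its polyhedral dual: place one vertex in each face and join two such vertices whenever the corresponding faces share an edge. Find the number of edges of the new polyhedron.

12

The base solid has V = 6, E = 12, F = 8.
The dual swaps V and F and preserves E: V′ = F = 8, E′ = E = 12, F′ = V = 6.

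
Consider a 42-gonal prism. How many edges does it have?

A prism on an n-gon has two n-gon bases and n rectangular sides: V = 2·42 = 84, E = 3·42 = 126, F = 42 + 2 = 44.

126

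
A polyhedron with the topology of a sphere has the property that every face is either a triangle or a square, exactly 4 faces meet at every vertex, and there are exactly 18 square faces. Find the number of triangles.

Let x be the number of triangles; then F = 18 + x.
Edge–face incidences: 2E = 4·18 + 3·x = 72 + 3x.
Every vertex has degree 4, so 4V = 2E.
Euler: V − E + F = 2 ⇒ (2E)/4 − E + (18 + x) = 2.
Multiply by 8: 2·(2E) − 4·(2E) + 8·(18 + x) = 16, i.e. 144 + 8x − 2·(72 + 3x) = 16.
Collecting terms: 2x = 16, so x = 8.
Then 2E = 72 + 3·8 = 96, so E = 48, V = 2E/4 = 24, F = 18 + 8 = 26.

8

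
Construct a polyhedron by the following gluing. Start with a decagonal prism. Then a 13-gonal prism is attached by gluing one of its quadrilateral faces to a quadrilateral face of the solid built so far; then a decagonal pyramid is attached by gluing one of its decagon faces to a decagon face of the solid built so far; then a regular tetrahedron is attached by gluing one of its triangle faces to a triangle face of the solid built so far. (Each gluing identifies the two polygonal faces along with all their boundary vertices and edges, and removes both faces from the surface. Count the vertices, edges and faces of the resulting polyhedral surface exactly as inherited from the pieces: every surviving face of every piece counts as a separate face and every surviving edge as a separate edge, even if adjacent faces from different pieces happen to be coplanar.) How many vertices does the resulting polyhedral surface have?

A decagonal prism: V=20, E=30, F=12.
Attach a 13-gonal prism (V=26, E=39, F=15) along a 4-gon: merge 4 vertices and 4 edges, delete both glued faces → V=42, E=65, F=25.
Attach a decagonal pyramid (V=11, E=20, F=11) along a 10-gon: merge 10 vertices and 10 edges, delete both glued faces → V=43, E=75, F=34.
Attach a regular tetrahedron (V=4, E=6, F=4) along a 3-gon: merge 3 vertices and 3 edges, delete both glued faces → V=44, E=78, F=36.
Check: V − E + F = 44 − 78 + 36 = 2.

44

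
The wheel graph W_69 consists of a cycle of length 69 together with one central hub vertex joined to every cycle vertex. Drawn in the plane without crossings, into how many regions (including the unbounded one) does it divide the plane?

70

W_69 has V = 69 + 1 = 70 vertices and E = 2·69 = 138 edges.
By Euler's formula F = 2 − V + E = 2 − 70 + 138 = 70.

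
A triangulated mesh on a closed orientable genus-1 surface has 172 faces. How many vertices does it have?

86

χ = 2 − 2·1 = 0, and every face is a triangle so 3F = 2E.
E = 3·172/2 = 258. Then V = 0 + E − F = 0 + 258 − 172 = 86.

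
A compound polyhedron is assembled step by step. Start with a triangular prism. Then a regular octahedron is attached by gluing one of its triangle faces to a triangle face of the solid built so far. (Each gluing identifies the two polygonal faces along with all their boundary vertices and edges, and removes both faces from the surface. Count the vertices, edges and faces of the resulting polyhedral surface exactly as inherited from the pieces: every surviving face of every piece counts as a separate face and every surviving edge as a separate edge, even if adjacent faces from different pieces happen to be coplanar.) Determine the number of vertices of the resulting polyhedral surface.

A triangular prism: V=6, E=9, F=5.
Attach a regular octahedron (V=6, E=12, F=8) along a 3-gon: merge 3 vertices and 3 edges, delete both glued faces → V=9, E=18, F=11.
Check: V − E + F = 9 − 18 + 11 = 2.

9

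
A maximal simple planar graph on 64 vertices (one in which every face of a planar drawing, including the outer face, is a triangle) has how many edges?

In a plane triangulation 3F = 2E and V − E + F = 2, so E = 3V − 6 = 3·64 − 6 = 186.

186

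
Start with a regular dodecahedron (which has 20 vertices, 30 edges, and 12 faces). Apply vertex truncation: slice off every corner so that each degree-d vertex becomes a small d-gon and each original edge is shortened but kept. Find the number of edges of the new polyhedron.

90

Truncation replaces each original edge-end by a new vertex, so V′ = 2E = 60.
Each original edge survives, and each old vertex of degree d contributes d new edges; summing degrees gives Σd = 2E, so E′ = E + 2E = 3E = 90.
Each original face survives and each original vertex becomes one new face: F′ = F + V = 32.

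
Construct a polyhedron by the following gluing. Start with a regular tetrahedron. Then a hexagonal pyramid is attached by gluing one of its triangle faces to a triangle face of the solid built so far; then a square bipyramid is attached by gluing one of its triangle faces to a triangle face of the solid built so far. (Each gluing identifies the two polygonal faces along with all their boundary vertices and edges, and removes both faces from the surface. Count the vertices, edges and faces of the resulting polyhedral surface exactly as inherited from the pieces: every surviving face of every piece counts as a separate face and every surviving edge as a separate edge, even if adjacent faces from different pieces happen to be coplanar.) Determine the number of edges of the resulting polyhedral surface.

24

A regular tetrahedron: V=4, E=6, F=4.
Attach a hexagonal pyramid (V=7, E=12, F=7) along a 3-gon: merge 3 vertices and 3 edges, delete both glued faces → V=8, E=15, F=9.
Attach a square bipyramid (V=6, E=12, F=8) along a 3-gon: merge 3 vertices and 3 edges, delete both glued faces → V=11, E=24, F=15.
Check: V − E + F = 11 − 24 + 15 = 2.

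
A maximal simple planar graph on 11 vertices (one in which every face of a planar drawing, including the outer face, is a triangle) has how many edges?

In a plane triangulation 3F = 2E and V − E + F = 2, so E = 3V − 6 = 3·11 − 6 = 27.

27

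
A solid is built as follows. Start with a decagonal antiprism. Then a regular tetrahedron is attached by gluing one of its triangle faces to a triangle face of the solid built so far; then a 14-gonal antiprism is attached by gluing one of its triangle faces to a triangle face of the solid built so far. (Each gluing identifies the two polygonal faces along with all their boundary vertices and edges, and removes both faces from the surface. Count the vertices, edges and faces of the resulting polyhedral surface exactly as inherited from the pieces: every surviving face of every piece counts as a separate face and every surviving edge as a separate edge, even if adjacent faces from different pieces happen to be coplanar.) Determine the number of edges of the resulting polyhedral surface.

A decagonal antiprism: V=20, E=40, F=22.
Attach a regular tetrahedron (V=4, E=6, F=4) along a 3-gon: merge 3 vertices and 3 edges, delete both glued faces → V=21, E=43, F=24.
Attach a 14-gonal antiprism (V=28, E=56, F=30) along a 3-gon: merge 3 vertices and 3 edges, delete both glued faces → V=46, E=96, F=52.
Check: V − E + F = 46 − 96 + 52 = 2.

96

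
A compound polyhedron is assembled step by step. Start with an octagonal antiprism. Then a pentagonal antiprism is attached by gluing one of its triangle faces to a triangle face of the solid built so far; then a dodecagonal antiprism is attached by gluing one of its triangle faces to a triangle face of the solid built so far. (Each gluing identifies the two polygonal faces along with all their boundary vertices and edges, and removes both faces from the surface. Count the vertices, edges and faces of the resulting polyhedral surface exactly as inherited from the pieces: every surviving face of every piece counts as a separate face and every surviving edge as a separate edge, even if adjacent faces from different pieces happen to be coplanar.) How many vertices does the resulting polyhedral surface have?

44

An octagonal antiprism: V=16, E=32, F=18.
Attach a pentagonal antiprism (V=10, E=20, F=12) along a 3-gon: merge 3 vertices and 3 edges, delete both glued faces → V=23, E=49, F=28.
Attach a dodecagonal antiprism (V=24, E=48, F=26) along a 3-gon: merge 3 vertices and 3 edges, delete both glued faces → V=44, E=94, F=52.
Check: V − E + F = 44 − 94 + 52 = 2.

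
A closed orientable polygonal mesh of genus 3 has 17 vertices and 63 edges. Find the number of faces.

For a closed orientable surface of genus 3, χ = 2 − 2·3 = -4.
F = -4 − V + E = -4 − 17 + 63 = 42.

42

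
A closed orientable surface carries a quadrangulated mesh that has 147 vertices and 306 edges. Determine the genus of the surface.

4

Every face is a square and each edge borders two faces, so 4F = 2·306, giving F = 153.
χ = V − E + F = 147 − 306 + 153 = -6.
For a closed orientable surface χ = 2 − 2g, so g = (2 − (-6))/2 = 4.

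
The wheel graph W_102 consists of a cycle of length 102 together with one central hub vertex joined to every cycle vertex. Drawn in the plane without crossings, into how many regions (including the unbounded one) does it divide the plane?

W_102 has V = 102 + 1 = 103 vertices and E = 2·102 = 204 edges.
By Euler's formula F = 2 − V + E = 2 − 103 + 204 = 103.

103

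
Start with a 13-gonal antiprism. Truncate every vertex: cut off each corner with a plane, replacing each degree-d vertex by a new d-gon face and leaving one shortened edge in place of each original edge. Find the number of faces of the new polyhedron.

The base solid has V = 26, E = 52, F = 28.
Truncation replaces each original edge-end by a new vertex, so V′ = 2E = 104.
Each original edge survives, and each old vertex of degree d contributes d new edges; summing degrees gives Σd = 2E, so E′ = E + 2E = 3E = 156.
Each original face survives and each original vertex becomes one new face: F′ = F + V = 54.

54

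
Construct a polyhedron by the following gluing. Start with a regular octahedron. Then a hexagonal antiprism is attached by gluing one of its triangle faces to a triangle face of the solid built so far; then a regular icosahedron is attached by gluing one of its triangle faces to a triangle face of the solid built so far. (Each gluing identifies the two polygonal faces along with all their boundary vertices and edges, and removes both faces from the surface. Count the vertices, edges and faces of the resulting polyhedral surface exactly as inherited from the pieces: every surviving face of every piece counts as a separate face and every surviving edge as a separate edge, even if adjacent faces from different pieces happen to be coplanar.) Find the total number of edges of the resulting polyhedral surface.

60

A regular octahedron: V=6, E=12, F=8.
Attach a hexagonal antiprism (V=12, E=24, F=14) along a 3-gon: merge 3 vertices and 3 edges, delete both glued faces → V=15, E=33, F=20.
Attach a regular icosahedron (V=12, E=30, F=20) along a 3-gon: merge 3 vertices and 3 edges, delete both glued faces → V=24, E=60, F=38.
Check: V − E + F = 24 − 60 + 38 = 2.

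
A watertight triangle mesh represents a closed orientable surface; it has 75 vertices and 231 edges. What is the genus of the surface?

Every face is a triangle and each edge borders two faces, so 3F = 2·231, giving F = 154.
χ = V − E + F = 75 − 231 + 154 = -2.
For a closed orientable surface χ = 2 − 2g, so g = (2 − (-2))/2 = 2.

2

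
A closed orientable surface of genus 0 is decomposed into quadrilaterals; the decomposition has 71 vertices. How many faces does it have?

69

χ = 2 − 2·0 = 2, and every face is a square so 4F = 2E.
V − E + F = 2 with E = 4F/2 gives 71 − (4/2 − 1)·F = 2, so F = 69 and E = 138.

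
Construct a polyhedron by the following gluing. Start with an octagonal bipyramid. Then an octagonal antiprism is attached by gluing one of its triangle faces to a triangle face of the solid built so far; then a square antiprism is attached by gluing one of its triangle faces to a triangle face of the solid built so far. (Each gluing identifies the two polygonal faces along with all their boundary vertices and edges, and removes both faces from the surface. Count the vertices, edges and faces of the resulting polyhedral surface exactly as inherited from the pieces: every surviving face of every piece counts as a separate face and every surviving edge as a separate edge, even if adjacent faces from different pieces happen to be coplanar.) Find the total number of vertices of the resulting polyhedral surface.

An octagonal bipyramid: V=10, E=24, F=16.
Attach an octagonal antiprism (V=16, E=32, F=18) along a 3-gon: merge 3 vertices and 3 edges, delete both glued faces → V=23, E=53, F=32.
Attach a square antiprism (V=8, E=16, F=10) along a 3-gon: merge 3 vertices and 3 edges, delete both glued faces → V=28, E=66, F=40.
Check: V − E + F = 28 − 66 + 40 = 2.

28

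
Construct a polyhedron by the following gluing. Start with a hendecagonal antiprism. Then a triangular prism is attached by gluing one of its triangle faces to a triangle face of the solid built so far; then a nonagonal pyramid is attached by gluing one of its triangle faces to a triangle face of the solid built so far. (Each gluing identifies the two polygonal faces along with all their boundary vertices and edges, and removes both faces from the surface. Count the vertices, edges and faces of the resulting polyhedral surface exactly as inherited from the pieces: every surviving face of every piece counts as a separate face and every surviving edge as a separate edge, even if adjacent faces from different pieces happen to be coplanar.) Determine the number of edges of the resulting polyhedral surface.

65

A hendecagonal antiprism: V=22, E=44, F=24.
Attach a triangular prism (V=6, E=9, F=5) along a 3-gon: merge 3 vertices and 3 edges, delete both glued faces → V=25, E=50, F=27.
Attach a nonagonal pyramid (V=10, E=18, F=10) along a 3-gon: merge 3 vertices and 3 edges, delete both glued faces → V=32, E=65, F=35.
Check: V − E + F = 32 − 65 + 35 = 2.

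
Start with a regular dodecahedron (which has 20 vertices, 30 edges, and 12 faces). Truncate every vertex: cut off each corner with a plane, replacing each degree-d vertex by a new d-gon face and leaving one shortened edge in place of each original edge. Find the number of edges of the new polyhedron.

Truncation replaces each original edge-end by a new vertex, so V′ = 2E = 60.
Each original edge survives, and each old vertex of degree d contributes d new edges; summing degrees gives Σd = 2E, so E′ = E + 2E = 3E = 90.
Each original face survives and each original vertex becomes one new face: F′ = F + V = 32.

90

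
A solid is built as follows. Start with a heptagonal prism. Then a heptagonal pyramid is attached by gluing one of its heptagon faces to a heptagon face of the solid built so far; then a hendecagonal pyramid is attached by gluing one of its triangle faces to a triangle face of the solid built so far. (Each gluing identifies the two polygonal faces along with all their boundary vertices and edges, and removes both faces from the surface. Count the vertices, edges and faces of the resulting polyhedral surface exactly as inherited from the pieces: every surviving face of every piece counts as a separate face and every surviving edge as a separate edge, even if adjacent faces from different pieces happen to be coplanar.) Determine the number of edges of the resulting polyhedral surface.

47

A heptagonal prism: V=14, E=21, F=9.
Attach a heptagonal pyramid (V=8, E=14, F=8) along a 7-gon: merge 7 vertices and 7 edges, delete both glued faces → V=15, E=28, F=15.
Attach a hendecagonal pyramid (V=12, E=22, F=12) along a 3-gon: merge 3 vertices and 3 edges, delete both glued faces → V=24, E=47, F=25.
Check: V − E + F = 24 − 47 + 25 = 2.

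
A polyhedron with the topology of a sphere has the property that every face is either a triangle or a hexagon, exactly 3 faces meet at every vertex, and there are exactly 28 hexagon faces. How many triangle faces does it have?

4

Let x be the number of triangles; then F = 28 + x.
Edge–face incidences: 2E = 6·28 + 3·x = 168 + 3x.
Every vertex has degree 3, so 3V = 2E.
Euler: V − E + F = 2 ⇒ (2E)/3 − E + (28 + x) = 2.
Multiply by 6: 2·(2E) − 3·(2E) + 6·(28 + x) = 12, i.e. 168 + 6x − (168 + 3x) = 12.
Collecting terms: 3x = 12, so x = 4.
Then 2E = 168 + 3·4 = 180, so E = 90, V = 2E/3 = 60, F = 28 + 4 = 32.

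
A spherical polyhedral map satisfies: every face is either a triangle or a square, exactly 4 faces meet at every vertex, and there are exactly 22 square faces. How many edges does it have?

Let x be the number of triangles; then F = 22 + x.
Edge–face incidences: 2E = 4·22 + 3·x = 88 + 3x.
Every vertex has degree 4, so 4V = 2E.
Euler: V − E + F = 2 ⇒ (2E)/4 − E + (22 + x) = 2.
Multiply by 8: 2·(2E) − 4·(2E) + 8·(22 + x) = 16, i.e. 176 + 8x − 2·(88 + 3x) = 16.
Collecting terms: 2x = 16, so x = 8.
Then 2E = 88 + 3·8 = 112, so E = 56, V = 2E/4 = 28, F = 22 + 8 = 30.

56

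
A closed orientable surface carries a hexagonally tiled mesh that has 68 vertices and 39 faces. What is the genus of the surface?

6

Every face is a hexagon, so 2E = 6·39 = 234, giving E = 117.
χ = V − E + F = 68 − 117 + 39 = -10.
For a closed orientable surface χ = 2 − 2g, so g = (2 − (-10))/2 = 6.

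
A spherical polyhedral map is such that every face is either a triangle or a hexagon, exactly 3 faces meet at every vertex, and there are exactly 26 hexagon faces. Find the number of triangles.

4

Let x be the number of triangles; then F = 26 + x.
Edge–face incidences: 2E = 6·26 + 3·x = 156 + 3x.
Every vertex has degree 3, so 3V = 2E.
Euler: V − E + F = 2 ⇒ (2E)/3 − E + (26 + x) = 2.
Multiply by 6: 2·(2E) − 3·(2E) + 6·(26 + x) = 12, i.e. 156 + 6x − (156 + 3x) = 12.
Collecting terms: 3x = 12, so x = 4.
Then 2E = 156 + 3·4 = 168, so E = 84, V = 2E/3 = 56, F = 26 + 4 = 30.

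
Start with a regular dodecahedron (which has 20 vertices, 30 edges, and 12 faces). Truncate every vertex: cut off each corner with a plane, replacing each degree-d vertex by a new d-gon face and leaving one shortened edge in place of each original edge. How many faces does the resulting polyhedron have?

32

Truncation replaces each original edge-end by a new vertex, so V′ = 2E = 60.
Each original edge survives, and each old vertex of degree d contributes d new edges; summing degrees gives Σd = 2E, so E′ = E + 2E = 3E = 90.
Each original face survives and each original vertex becomes one new face: F′ = F + V = 32.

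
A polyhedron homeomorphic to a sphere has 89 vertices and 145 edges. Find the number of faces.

58

Here V − E + F = 2.
F = 2 − V + E = 2 − 89 + 145 = 58.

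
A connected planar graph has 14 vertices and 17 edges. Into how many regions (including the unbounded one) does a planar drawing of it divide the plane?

5

Euler's formula for a connected plane graph: V − E + F = 2, so F = 2 − 14 + 17 = 5.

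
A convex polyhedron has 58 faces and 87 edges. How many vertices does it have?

31

Here V − E + F = 2.
V = 2 + E − F = 2 + 87 − 58 = 31.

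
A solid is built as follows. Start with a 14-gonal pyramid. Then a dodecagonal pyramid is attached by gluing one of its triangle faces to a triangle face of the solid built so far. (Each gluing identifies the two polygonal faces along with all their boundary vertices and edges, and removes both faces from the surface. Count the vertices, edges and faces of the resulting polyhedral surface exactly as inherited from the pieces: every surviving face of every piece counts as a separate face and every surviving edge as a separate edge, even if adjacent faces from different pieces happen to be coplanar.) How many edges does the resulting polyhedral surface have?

A 14-gonal pyramid: V=15, E=28, F=15.
Attach a dodecagonal pyramid (V=13, E=24, F=13) along a 3-gon: merge 3 vertices and 3 edges, delete both glued faces → V=25, E=49, F=26.
Check: V − E + F = 25 − 49 + 26 = 2.

49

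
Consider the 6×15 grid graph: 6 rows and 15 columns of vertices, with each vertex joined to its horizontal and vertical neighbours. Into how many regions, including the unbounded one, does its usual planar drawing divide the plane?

71

The grid has V = 6·15 = 90 vertices and E = 6·14 + 15·5 = 159 edges.
F = 2 − V + E = 2 − 90 + 159 = 71.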